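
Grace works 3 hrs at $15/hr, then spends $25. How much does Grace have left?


Calculate earnings:
3 x $15 = $45
Subtract spending:
$45 - $25 = $20

$20


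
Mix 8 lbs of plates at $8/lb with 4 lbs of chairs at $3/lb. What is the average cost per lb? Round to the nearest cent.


Cost of plates:
8 x $8 = $64
Cost of chairs:
4 x $3 = $12
Total cost: $64 + $12 = $76
Total weight: 12 lbs
Average: $76 / 12 = $6.3333... ≈ $6.33/lb

$6.33/lb


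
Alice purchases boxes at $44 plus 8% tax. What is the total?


Calculate the tax:
8% of $44 = $3.52
Add tax to price:
$44 + $3.52 = $47.52

$47.52


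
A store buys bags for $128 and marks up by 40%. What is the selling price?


Calculate the markup amount:
40% of $128 = $51.20
Add to cost:
$128 + $51.20 = $179.20

$179.20


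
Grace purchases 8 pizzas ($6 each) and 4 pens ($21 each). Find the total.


Cost of pizzas:
8 x $6 = $48
Cost of pens:
4 x $21 = $84
Add both:
$48 + $84 = $132

$132


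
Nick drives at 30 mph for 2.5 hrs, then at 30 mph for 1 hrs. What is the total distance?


Leg 1 distance:
30 x 2.5 = 75 miles
Leg 2 distance:
30 x 1 = 30 miles
Total distance:
75 + 30 = 105 miles

105 miles


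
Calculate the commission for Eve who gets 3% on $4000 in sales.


Convert rate to decimal:
3% = 0.03
Multiply by sales:
$4000 x 0.03 = $120

$120


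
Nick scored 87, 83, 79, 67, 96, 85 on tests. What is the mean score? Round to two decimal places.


Add the scores:
87 + 83 + 79 + 67 + 96 + 85 = 497
Divide by the number of tests:
497 / 6 = 82.8333... ≈ 82.83

82.83


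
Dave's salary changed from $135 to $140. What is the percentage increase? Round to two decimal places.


Find the absolute change:
|140 - 135| = 5
Divide by original and multiply by 100:
5 / 135 x 100 = 3.7037...% ≈ 3.7%

3.7%


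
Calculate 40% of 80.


Convert percentage to decimal:
40% = 0.4
Multiply:
80 x 0.4 = 32

32


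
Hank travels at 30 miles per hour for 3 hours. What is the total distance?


Use the formula: distance = speed x time
Speed = 30 mph, Time = 3 hours
30 x 3 = 90 miles

90 miles


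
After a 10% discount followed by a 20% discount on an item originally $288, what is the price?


First discount:
10% of $288 = $28.80
Price after first discount:
$288 - $28.80 = $259.20
Second discount:
20% of $259.20 = $51.84
Final price:
$259.20 - $51.84 = $207.36

$207.36


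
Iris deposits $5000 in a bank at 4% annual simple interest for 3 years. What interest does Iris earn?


Use the formula I = P x R x T / 100
P x R x T = 5000 x 4 x 3 = 60000
I = 60000 / 100 = $600

$600


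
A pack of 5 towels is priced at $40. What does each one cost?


Total cost: $40
Number of items: 5
Unit price: $40 / 5 = $8

$8


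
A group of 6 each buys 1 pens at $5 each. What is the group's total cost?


Cost per person:
1 x $5 = $5
Group total:
6 x $5 = $30

$30


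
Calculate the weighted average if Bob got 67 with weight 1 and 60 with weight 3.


Weighted sum:
1 x 67 + 3 x 60 = 247
Total weight:
1 + 3 = 4
Weighted average:
247 / 4 = 61.75

61.75


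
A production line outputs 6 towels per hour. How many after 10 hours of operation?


Production rate: 6 towels per hour
Time: 10 hours
Total: 6 x 10 = 60 towels

60 towels


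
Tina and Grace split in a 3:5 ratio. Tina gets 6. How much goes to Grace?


Find the multiplier:
6 / 3 = 2
Apply to Grace's share:
5 x 2 = 10

10


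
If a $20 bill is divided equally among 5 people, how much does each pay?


Total bill: $20
Number of people: 5
Each pays: $20 / 5 = $4

$4


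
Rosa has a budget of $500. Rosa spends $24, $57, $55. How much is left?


Add up expenses:
$24 + $57 + $55 = $136
Subtract from budget:
$500 - $136 = $364

$364


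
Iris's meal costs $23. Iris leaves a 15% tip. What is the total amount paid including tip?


Calculate the tip:
15% of $23 = $3.45
Add tip to meal cost:
$23 + $3.45 = $26.45

$26.45


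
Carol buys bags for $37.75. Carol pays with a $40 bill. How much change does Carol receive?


Start with the amount paid:
$40
Subtract the price:
$40 - $37.75 = $2.25

$2.25


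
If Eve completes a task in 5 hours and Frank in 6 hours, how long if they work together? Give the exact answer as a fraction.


Eve's rate: 1/5 of the job per hour
Frank's rate: 1/6 of the job per hour
Combined rate: 1/5 + 1/6 = 11/30 per hour
Time = 1 / (11/30) = 30/11 hours (≈ 2.73 hours)

30/11 hours


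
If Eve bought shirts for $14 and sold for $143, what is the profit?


Selling price = $143
Cost price = $14
Profit = selling price - cost price:
Profit = $143 - $14 = $129

$129


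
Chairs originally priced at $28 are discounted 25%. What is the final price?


Calculate the discount amount:
25% of $28 = $7
Subtract from original:
$28 - $7 = $21

$21


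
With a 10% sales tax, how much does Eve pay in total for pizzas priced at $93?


Calculate the tax:
10% of $93 = $9.30
Add tax to price:
$93 + $9.30 = $102.30

$102.30


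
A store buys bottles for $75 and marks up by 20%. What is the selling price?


Calculate the markup amount:
20% of $75 = $15
Add to cost:
$75 + $15 = $90

$90


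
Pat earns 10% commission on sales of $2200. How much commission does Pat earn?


Convert rate to decimal:
10% = 0.1
Multiply by sales:
$2200 x 0.1 = $220

$220


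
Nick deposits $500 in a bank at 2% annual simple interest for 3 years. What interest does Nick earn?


Use the formula I = P x R x T / 100
P x R x T = 500 x 2 x 3 = 3000
I = 3000 / 100 = $30

$30


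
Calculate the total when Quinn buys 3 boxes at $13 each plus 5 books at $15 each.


Cost of boxes:
3 x $13 = $39
Cost of books:
5 x $15 = $75
Add both:
$39 + $75 = $114

$114


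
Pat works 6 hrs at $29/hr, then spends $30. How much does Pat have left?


Calculate earnings:
6 x $29 = $174
Subtract spending:
$174 - $30 = $144

$144


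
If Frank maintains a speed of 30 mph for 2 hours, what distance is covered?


Use the formula: distance = speed x time
Speed = 30 mph, Time = 2 hours
30 x 2 = 60 miles

60 miles


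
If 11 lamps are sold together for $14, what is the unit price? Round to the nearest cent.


Total cost: $14
Number of items: 11
Unit price: $14 / 11 = $1.2727... ≈ $1.27

$1.27


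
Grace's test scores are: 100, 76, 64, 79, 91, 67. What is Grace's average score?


Add the scores:
100 + 76 + 64 + 79 + 91 + 67 = 477
Divide by the number of tests:
477 / 6 = 79.5

79.5


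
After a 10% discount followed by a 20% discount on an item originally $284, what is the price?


First discount:
10% of $284 = $28.40
Price after first discount:
$284 - $28.40 = $255.60
Second discount:
20% of $255.60 = $51.12
Final price:
$255.60 - $51.12 = $204.48

$204.48


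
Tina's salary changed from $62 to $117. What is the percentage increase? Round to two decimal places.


Find the absolute change:
|117 - 62| = 55
Divide by original and multiply by 100:
55 / 62 x 100 = 88.7096...% ≈ 88.71%

88.71%


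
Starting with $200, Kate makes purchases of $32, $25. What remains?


Add up expenses:
$32 + $25 = $57
Subtract from budget:
$200 - $57 = $143

$143


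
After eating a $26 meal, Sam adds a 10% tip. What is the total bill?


Calculate the tip:
10% of $26 = $2.60
Add tip to meal cost:
$26 + $2.60 = $28.60

$28.60


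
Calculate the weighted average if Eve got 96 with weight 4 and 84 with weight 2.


Weighted sum:
4 x 96 + 2 x 84 = 552
Total weight:
4 + 2 = 6
Weighted average:
552 / 6 = 92

92


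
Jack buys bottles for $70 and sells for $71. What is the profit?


Selling price = $71
Cost price = $70
Profit = selling price - cost price:
Profit = $71 - $70 = $1

$1


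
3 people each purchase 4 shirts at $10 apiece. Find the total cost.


Cost per person:
4 x $10 = $40
Group total:
3 x $40 = $120

$120


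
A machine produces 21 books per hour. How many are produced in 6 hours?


Production rate: 21 books per hour
Time: 6 hours
Total: 21 x 6 = 126 books

126 books


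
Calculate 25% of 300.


Convert percentage to decimal:
25% = 0.25
Multiply:
300 x 0.25 = 75

75


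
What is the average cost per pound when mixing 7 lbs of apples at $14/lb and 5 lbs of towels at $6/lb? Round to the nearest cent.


Cost of apples:
7 x $14 = $98
Cost of towels:
5 x $6 = $30
Total cost: $98 + $30 = $128
Total weight: 12 lbs
Average: $128 / 12 = $10.6666... ≈ $10.67/lb

$10.67/lb


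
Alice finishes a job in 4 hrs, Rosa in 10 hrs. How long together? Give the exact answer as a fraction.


Alice's rate: 1/4 of the job per hour
Rosa's rate: 1/10 of the job per hour
Combined rate: 1/4 + 1/10 = 7/20 per hour
Time = 1 / (7/20) = 20/7 hours (≈ 2.86 hours)

20/7 hours


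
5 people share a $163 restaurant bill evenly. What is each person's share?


Total bill: $163
Number of people: 5
Each pays: $163 / 5 = $32.60

$32.60


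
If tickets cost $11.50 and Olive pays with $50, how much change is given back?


Start with the amount paid:
$50
Subtract the price:
$50 - $11.50 = $38.50

$38.50


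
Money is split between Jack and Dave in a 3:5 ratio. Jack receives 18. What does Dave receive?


Find the multiplier:
18 / 3 = 6
Apply to Dave's share:
5 x 6 = 30

30


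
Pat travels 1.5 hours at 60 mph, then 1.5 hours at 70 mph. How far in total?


Leg 1 distance:
60 x 1.5 = 90 miles
Leg 2 distance:
70 x 1.5 = 105 miles
Total distance:
90 + 105 = 195 miles

195 miles


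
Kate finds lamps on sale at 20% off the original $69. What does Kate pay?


Calculate the discount amount:
20% of $69 = $13.80
Subtract from original:
$69 - $13.80 = $55.20

$55.20


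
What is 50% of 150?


Convert percentage to decimal:
50% = 0.5
Multiply:
150 x 0.5 = 75

75


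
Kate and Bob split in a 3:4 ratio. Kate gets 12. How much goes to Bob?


Find the multiplier:
12 / 3 = 4
Apply to Bob's share:
4 x 4 = 16

16


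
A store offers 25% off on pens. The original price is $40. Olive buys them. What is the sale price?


Calculate the discount amount:
25% of $40 = $10
Subtract from original:
$40 - $10 = $30

$30


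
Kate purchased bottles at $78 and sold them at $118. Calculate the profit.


Selling price = $118
Cost price = $78
Profit = selling price - cost price:
Profit = $118 - $78 = $40

$40


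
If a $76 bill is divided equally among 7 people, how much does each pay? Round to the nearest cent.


Total bill: $76
Number of people: 7
Each pays: $76 / 7 = $10.8571... ≈ $10.86

$10.86


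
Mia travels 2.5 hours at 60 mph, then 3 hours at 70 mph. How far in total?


Leg 1 distance:
60 x 2.5 = 150 miles
Leg 2 distance:
70 x 3 = 210 miles
Total distance:
150 + 210 = 360 miles

360 miles


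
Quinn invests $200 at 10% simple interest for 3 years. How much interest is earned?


Use the formula I = P x R x T / 100
P x R x T = 200 x 10 x 3 = 6000
I = 6000 / 100 = $60

$60


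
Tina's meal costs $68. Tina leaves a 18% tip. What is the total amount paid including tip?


Calculate the tip:
18% of $68 = $12.24
Add tip to meal cost:
$68 + $12.24 = $80.24

$80.24


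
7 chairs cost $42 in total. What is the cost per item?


Total cost: $42
Number of items: 7
Unit price: $42 / 7 = $6

$6


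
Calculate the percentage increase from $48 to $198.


Find the absolute change:
|198 - 48| = 150
Divide by original and multiply by 100:
150 / 48 x 100 = 312.5%

312.5%


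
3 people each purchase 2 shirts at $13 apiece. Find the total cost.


Cost per person:
2 x $13 = $26
Group total:
3 x $26 = $78

$78


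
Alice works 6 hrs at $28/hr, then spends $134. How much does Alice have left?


Calculate earnings:
6 x $28 = $168
Subtract spending:
$168 - $134 = $34

$34


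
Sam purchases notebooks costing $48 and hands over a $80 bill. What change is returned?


Start with the amount paid:
$80
Subtract the price:
$80 - $48 = $32

$32


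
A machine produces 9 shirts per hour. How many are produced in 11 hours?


Production rate: 9 shirts per hour
Time: 11 hours
Total: 9 x 11 = 99 shirts

99 shirts


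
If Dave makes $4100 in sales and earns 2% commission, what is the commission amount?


Convert rate to decimal:
2% = 0.02
Multiply by sales:
$4100 x 0.02 = $82

$82


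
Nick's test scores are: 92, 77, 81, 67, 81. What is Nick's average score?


Add the scores:
92 + 77 + 81 + 67 + 81 = 398
Divide by the number of tests:
398 / 5 = 79.6

79.6


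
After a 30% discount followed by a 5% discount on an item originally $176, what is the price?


First discount:
30% of $176 = $52.80
Price after first discount:
$176 - $52.80 = $123.20
Second discount:
5% of $123.20 = $6.16
Final price:
$123.20 - $6.16 = $117.04

$117.04


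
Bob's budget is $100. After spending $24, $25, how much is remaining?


Add up expenses:
$24 + $25 = $49
Subtract from budget:
$100 - $49 = $51

$51


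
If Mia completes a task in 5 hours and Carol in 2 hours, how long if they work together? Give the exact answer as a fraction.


Mia's rate: 1/5 of the job per hour
Carol's rate: 1/2 of the job per hour
Combined rate: 1/5 + 1/2 = 7/10 per hour
Time = 1 / (7/10) = 10/7 hours (≈ 1.43 hours)

10/7 hours


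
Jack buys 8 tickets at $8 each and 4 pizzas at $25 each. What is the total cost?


Cost of tickets:
8 x $8 = $64
Cost of pizzas:
4 x $25 = $100
Add both:
$64 + $100 = $164

$164


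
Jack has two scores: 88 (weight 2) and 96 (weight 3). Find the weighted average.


Weighted sum:
2 x 88 + 3 x 96 = 464
Total weight:
2 + 3 = 5
Weighted average:
464 / 5 = 92.8

92.8


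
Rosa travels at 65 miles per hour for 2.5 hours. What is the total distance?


Use the formula: distance = speed x time
Speed = 65 mph, Time = 2.5 hours
65 x 2.5 = 162.5 miles

162.5 miles


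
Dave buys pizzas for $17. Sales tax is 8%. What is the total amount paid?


Calculate the tax:
8% of $17 = $1.36
Add tax to price:
$17 + $1.36 = $18.36

$18.36


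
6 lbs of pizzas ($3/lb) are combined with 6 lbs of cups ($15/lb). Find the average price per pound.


Cost of pizzas:
6 x $3 = $18
Cost of cups:
6 x $15 = $90
Total cost: $18 + $90 = $108
Total weight: 12 lbs
Average: $108 / 12 = $9/lb

$9/lb


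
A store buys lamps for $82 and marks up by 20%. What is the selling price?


Calculate the markup amount:
20% of $82 = $16.40
Add to cost:
$82 + $16.40 = $98.40

$98.40


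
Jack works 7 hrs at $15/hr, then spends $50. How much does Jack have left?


Calculate earnings:
7 x $15 = $105
Subtract spending:
$105 - $50 = $55

$55


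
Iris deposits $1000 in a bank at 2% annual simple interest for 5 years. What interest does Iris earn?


Use the formula I = P x R x T / 100
P x R x T = 1000 x 2 x 5 = 10000
I = 10000 / 100 = $100

$100


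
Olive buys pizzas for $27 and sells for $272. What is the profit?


Selling price = $272
Cost price = $27
Profit = selling price - cost price:
Profit = $272 - $27 = $245

$245


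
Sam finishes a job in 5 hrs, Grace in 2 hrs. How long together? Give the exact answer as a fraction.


Sam's rate: 1/5 of the job per hour
Grace's rate: 1/2 of the job per hour
Combined rate: 1/5 + 1/2 = 7/10 per hour
Time = 1 / (7/10) = 10/7 hours (≈ 1.43 hours)

10/7 hours


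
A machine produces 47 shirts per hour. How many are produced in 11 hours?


Production rate: 47 shirts per hour
Time: 11 hours
Total: 47 x 11 = 517 shirts

517 shirts


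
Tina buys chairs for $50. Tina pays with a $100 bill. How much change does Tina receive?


Start with the amount paid:
$100
Subtract the price:
$100 - $50 = $50

$50


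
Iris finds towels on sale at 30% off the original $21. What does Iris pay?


Calculate the discount amount:
30% of $21 = $6.30
Subtract from original:
$21 - $6.30 = $14.70

$14.70


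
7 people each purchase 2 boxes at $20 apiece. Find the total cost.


Cost per person:
2 x $20 = $40
Group total:
7 x $40 = $280

$280


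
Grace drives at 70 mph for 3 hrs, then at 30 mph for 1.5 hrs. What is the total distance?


Leg 1 distance:
70 x 3 = 210 miles
Leg 2 distance:
30 x 1.5 = 45 miles
Total distance:
210 + 45 = 255 miles

255 miles


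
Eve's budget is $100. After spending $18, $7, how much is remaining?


Add up expenses:
$18 + $7 = $25
Subtract from budget:
$100 - $25 = $75

$75


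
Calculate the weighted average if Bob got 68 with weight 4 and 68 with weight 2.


Weighted sum:
4 x 68 + 2 x 68 = 408
Total weight:
4 + 2 = 6
Weighted average:
408 / 6 = 68

68


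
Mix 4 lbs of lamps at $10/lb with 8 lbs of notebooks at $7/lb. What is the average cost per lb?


Cost of lamps:
4 x $10 = $40
Cost of notebooks:
8 x $7 = $56
Total cost: $40 + $56 = $96
Total weight: 12 lbs
Average: $96 / 12 = $8/lb

$8/lb


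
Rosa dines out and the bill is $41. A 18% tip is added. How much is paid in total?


Calculate the tip:
18% of $41 = $7.38
Add tip to meal cost:
$41 + $7.38 = $48.38

$48.38


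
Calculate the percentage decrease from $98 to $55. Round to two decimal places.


Find the absolute change:
|55 - 98| = 43
Divide by original and multiply by 100:
43 / 98 x 100 = 43.8775...% ≈ 43.88%

43.88%


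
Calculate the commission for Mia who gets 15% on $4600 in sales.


Convert rate to decimal:
15% = 0.15
Multiply by sales:
$4600 x 0.15 = $690

$690


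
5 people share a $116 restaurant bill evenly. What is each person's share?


Total bill: $116
Number of people: 5
Each pays: $116 / 5 = $23.20

$23.20


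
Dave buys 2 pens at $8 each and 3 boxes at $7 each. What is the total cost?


Cost of pens:
2 x $8 = $16
Cost of boxes:
3 x $7 = $21
Add both:
$16 + $21 = $37

$37


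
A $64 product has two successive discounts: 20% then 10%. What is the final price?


First discount:
20% of $64 = $12.80
Price after first discount:
$64 - $12.80 = $51.20
Second discount:
10% of $51.20 = $5.12
Final price:
$51.20 - $5.12 = $46.08

$46.08


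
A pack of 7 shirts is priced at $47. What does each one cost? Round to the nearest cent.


Total cost: $47
Number of items: 7
Unit price: $47 / 7 = $6.7142... ≈ $6.71

$6.71


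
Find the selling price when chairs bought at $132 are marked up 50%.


Calculate the markup amount:
50% of $132 = $66
Add to cost:
$132 + $66 = $198

$198


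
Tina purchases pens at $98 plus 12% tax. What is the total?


Calculate the tax:
12% of $98 = $11.76
Add tax to price:
$98 + $11.76 = $109.76

$109.76


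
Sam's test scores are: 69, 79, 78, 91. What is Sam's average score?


Add the scores:
69 + 79 + 78 + 91 = 317
Divide by the number of tests:
317 / 4 = 79.25

79.25


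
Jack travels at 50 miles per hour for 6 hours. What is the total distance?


Use the formula: distance = speed x time
Speed = 50 mph, Time = 6 hours
50 x 6 = 300 miles

300 miles


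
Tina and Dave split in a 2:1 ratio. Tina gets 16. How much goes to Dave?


Find the multiplier:
16 / 2 = 8
Apply to Dave's share:
1 x 8 = 8

8


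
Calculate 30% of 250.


Convert percentage to decimal:
30% = 0.3
Multiply:
250 x 0.3 = 75

75


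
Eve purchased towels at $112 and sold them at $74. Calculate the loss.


Selling price = $74
Cost price = $112
Loss = cost price - selling price:
Loss = $112 - $74 = $38

$38


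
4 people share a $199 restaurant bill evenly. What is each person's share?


Total bill: $199
Number of people: 4
Each pays: $199 / 4 = $49.75

$49.75


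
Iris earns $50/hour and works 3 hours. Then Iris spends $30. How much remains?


Calculate earnings:
3 x $50 = $150
Subtract spending:
$150 - $30 = $120

$120


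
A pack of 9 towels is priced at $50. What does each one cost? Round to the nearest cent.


Total cost: $50
Number of items: 9
Unit price: $50 / 9 = $5.5555... ≈ $5.56

$5.56


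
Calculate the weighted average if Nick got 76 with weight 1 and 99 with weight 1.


Weighted sum:
1 x 76 + 1 x 99 = 175
Total weight:
1 + 1 = 2
Weighted average:
175 / 2 = 87.5

87.5


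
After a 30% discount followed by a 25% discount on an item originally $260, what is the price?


First discount:
30% of $260 = $78
Price after first discount:
$260 - $78 = $182
Second discount:
25% of $182 = $45.50
Final price:
$182 - $45.50 = $136.50

$136.50


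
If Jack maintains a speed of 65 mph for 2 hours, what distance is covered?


Use the formula: distance = speed x time
Speed = 65 mph, Time = 2 hours
65 x 2 = 130 miles

130 miles


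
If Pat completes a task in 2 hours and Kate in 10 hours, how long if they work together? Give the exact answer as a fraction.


Pat's rate: 1/2 of the job per hour
Kate's rate: 1/10 of the job per hour
Combined rate: 1/2 + 1/10 = 3/5 per hour
Time = 1 / (3/5) = 5/3 hours (≈ 1.67 hours)

5/3 hours


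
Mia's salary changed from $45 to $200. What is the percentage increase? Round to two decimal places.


Find the absolute change:
|200 - 45| = 155
Divide by original and multiply by 100:
155 / 45 x 100 = 344.4444...% ≈ 344.44%

344.44%


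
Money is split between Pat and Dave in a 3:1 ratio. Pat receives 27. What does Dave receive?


Find the multiplier:
27 / 3 = 9
Apply to Dave's share:
1 x 9 = 9

9


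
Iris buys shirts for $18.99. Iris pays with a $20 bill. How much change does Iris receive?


Start with the amount paid:
$20
Subtract the price:
$20 - $18.99 = $1.01

$1.01


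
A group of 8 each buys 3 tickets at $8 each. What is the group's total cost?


Cost per person:
3 x $8 = $24
Group total:
8 x $24 = $192

$192


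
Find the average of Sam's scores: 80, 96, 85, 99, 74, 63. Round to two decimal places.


Add the scores:
80 + 96 + 85 + 99 + 74 + 63 = 497
Divide by the number of tests:
497 / 6 = 82.8333... ≈ 82.83

82.83


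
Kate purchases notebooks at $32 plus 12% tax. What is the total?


Calculate the tax:
12% of $32 = $3.84
Add tax to price:
$32 + $3.84 = $35.84

$35.84


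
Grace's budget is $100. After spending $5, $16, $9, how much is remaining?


Add up expenses:
$5 + $16 + $9 = $30
Subtract from budget:
$100 - $30 = $70

$70


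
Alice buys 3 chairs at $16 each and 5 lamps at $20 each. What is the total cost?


Cost of chairs:
3 x $16 = $48
Cost of lamps:
5 x $20 = $100
Add both:
$48 + $100 = $148

$148


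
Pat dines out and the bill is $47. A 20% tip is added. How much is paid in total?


Calculate the tip:
20% of $47 = $9.40
Add tip to meal cost:
$47 + $9.40 = $56.40

$56.40


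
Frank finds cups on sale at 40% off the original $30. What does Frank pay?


Calculate the discount amount:
40% of $30 = $12
Subtract from original:
$30 - $12 = $18

$18


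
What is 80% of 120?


Convert percentage to decimal:
80% = 0.8
Multiply:
120 x 0.8 = 96

96


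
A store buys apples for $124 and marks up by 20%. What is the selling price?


Calculate the markup amount:
20% of $124 = $24.80
Add to cost:
$124 + $24.80 = $148.80

$148.80


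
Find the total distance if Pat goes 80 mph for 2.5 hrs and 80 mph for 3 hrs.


Leg 1 distance:
80 x 2.5 = 200 miles
Leg 2 distance:
80 x 3 = 240 miles
Total distance:
200 + 240 = 440 miles

440 miles


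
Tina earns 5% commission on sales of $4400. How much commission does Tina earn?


Convert rate to decimal:
5% = 0.05
Multiply by sales:
$4400 x 0.05 = $220

$220


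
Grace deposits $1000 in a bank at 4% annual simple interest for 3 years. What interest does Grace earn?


Use the formula I = P x R x T / 100
P x R x T = 1000 x 4 x 3 = 12000
I = 12000 / 100 = $120

$120


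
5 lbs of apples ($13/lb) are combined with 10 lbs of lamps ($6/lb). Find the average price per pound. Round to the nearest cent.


Cost of apples:
5 x $13 = $65
Cost of lamps:
10 x $6 = $60
Total cost: $65 + $60 = $125
Total weight: 15 lbs
Average: $125 / 15 = $8.3333... ≈ $8.33/lb

$8.33/lb


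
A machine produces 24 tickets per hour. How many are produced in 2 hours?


Production rate: 24 tickets per hour
Time: 2 hours
Total: 24 x 2 = 48 tickets

48 tickets


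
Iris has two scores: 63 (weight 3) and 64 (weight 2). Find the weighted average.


Weighted sum:
3 x 63 + 2 x 64 = 317
Total weight:
3 + 2 = 5
Weighted average:
317 / 5 = 63.4

63.4


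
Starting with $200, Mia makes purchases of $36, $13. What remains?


Add up expenses:
$36 + $13 = $49
Subtract from budget:
$200 - $49 = $151

$151


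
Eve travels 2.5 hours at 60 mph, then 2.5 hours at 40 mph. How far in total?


Leg 1 distance:
60 x 2.5 = 150 miles
Leg 2 distance:
40 x 2.5 = 100 miles
Total distance:
150 + 100 = 250 miles

250 miles


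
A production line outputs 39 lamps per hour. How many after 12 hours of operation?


Production rate: 39 lamps per hour
Time: 12 hours
Total: 39 x 12 = 468 lamps

468 lamps


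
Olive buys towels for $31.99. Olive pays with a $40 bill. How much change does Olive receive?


Start with the amount paid:
$40
Subtract the price:
$40 - $31.99 = $8.01

$8.01


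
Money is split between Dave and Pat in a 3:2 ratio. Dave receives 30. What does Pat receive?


Find the multiplier:
30 / 3 = 10
Apply to Pat's share:
2 x 10 = 20

20


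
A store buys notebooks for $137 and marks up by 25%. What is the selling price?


Calculate the markup amount:
25% of $137 = $34.25
Add to cost:
$137 + $34.25 = $171.25

$171.25


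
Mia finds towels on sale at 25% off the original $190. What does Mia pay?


Calculate the discount amount:
25% of $190 = $47.50
Subtract from original:
$190 - $47.50 = $142.50

$142.50


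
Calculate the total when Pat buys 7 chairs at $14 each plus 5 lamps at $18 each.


Cost of chairs:
7 x $14 = $98
Cost of lamps:
5 x $18 = $90
Add both:
$98 + $90 = $188

$188


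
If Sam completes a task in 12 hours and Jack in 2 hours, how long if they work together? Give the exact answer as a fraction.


Sam's rate: 1/12 of the job per hour
Jack's rate: 1/2 of the job per hour
Combined rate: 1/12 + 1/2 = 7/12 per hour
Time = 1 / (7/12) = 12/7 hours (≈ 1.71 hours)

12/7 hours


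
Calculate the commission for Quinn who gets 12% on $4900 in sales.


Convert rate to decimal:
12% = 0.12
Multiply by sales:
$4900 x 0.12 = $588

$588


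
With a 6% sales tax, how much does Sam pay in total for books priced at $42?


Calculate the tax:
6% of $42 = $2.52
Add tax to price:
$42 + $2.52 = $44.52

$44.52


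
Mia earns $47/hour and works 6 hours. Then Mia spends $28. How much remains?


Calculate earnings:
6 x $47 = $282
Subtract spending:
$282 - $28 = $254

$254


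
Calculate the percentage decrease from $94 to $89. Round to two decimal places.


Find the absolute change:
|89 - 94| = 5
Divide by original and multiply by 100:
5 / 94 x 100 = 5.3191...% ≈ 5.32%

5.32%


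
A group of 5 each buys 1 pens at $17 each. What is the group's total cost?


Cost per person:
1 x $17 = $17
Group total:
5 x $17 = $85

$85


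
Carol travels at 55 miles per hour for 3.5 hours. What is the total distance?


Use the formula: distance = speed x time
Speed = 55 mph, Time = 3.5 hours
55 x 3.5 = 192.5 miles

192.5 miles


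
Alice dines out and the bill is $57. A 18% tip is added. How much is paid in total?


Calculate the tip:
18% of $57 = $10.26
Add tip to meal cost:
$57 + $10.26 = $67.26

$67.26


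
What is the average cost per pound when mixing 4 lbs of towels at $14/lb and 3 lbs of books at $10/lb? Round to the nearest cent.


Cost of towels:
4 x $14 = $56
Cost of books:
3 x $10 = $30
Total cost: $56 + $30 = $86
Total weight: 7 lbs
Average: $86 / 7 = $12.2857... ≈ $12.29/lb

$12.29/lb


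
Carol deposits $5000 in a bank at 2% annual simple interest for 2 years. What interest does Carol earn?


Use the formula I = P x R x T / 100
P x R x T = 5000 x 2 x 2 = 20000
I = 20000 / 100 = $200

$200


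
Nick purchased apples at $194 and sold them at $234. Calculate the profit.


Selling price = $234
Cost price = $194
Profit = selling price - cost price:
Profit = $234 - $194 = $40

$40


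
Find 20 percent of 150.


Convert percentage to decimal:
20% = 0.2
Multiply:
150 x 0.2 = 30

30


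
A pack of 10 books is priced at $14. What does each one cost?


Total cost: $14
Number of items: 10
Unit price: $14 / 10 = $1.40

$1.40


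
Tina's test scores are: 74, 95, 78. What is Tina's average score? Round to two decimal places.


Add the scores:
74 + 95 + 78 = 247
Divide by the number of tests:
247 / 3 = 82.3333... ≈ 82.33

82.33


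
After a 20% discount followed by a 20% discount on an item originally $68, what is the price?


First discount:
20% of $68 = $13.60
Price after first discount:
$68 - $13.60 = $54.40
Second discount:
20% of $54.40 = $10.88
Final price:
$54.40 - $10.88 = $43.52

$43.52


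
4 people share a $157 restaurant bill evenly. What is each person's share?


Total bill: $157
Number of people: 4
Each pays: $157 / 4 = $39.25

$39.25


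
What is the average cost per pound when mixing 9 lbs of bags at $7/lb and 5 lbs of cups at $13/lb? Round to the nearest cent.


Cost of bags:
9 x $7 = $63
Cost of cups:
5 x $13 = $65
Total cost: $63 + $65 = $128
Total weight: 14 lbs
Average: $128 / 14 = $9.1428... ≈ $9.14/lb

$9.14/lb


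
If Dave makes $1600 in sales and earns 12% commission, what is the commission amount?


Convert rate to decimal:
12% = 0.12
Multiply by sales:
$1600 x 0.12 = $192

$192


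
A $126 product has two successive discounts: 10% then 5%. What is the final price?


First discount:
10% of $126 = $12.60
Price after first discount:
$126 - $12.60 = $113.40
Second discount:
5% of $113.40 = $5.67
Final price:
$113.40 - $5.67 = $107.73

$107.73


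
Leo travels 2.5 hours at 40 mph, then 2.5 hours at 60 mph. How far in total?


Leg 1 distance:
40 x 2.5 = 100 miles
Leg 2 distance:
60 x 2.5 = 150 miles
Total distance:
100 + 150 = 250 miles

250 miles


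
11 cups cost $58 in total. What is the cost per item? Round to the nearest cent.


Total cost: $58
Number of items: 11
Unit price: $58 / 11 = $5.2727... ≈ $5.27

$5.27


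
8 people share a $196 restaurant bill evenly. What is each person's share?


Total bill: $196
Number of people: 8
Each pays: $196 / 8 = $24.50

$24.50


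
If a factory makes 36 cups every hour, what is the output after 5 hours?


Production rate: 36 cups per hour
Time: 5 hours
Total: 36 x 5 = 180 cups

180 cups


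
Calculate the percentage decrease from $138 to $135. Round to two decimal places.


Find the absolute change:
|135 - 138| = 3
Divide by original and multiply by 100:
3 / 138 x 100 = 2.1739...% ≈ 2.17%

2.17%


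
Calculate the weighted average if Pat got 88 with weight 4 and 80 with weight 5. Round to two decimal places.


Weighted sum:
4 x 88 + 5 x 80 = 752
Total weight:
4 + 5 = 9
Weighted average:
752 / 9 = 83.5555... ≈ 83.56

83.56


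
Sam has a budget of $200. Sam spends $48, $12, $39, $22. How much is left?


Add up expenses:
$48 + $12 + $39 + $22 = $121
Subtract from budget:
$200 - $121 = $79

$79


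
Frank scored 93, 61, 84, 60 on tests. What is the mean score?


Add the scores:
93 + 61 + 84 + 60 = 298
Divide by the number of tests:
298 / 4 = 74.5

74.5


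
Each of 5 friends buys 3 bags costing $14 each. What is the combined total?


Cost per person:
3 x $14 = $42
Group total:
5 x $42 = $210

$210


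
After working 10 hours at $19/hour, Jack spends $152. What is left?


Calculate earnings:
10 x $19 = $190
Subtract spending:
$190 - $152 = $38

$38


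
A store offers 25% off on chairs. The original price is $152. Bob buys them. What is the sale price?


Calculate the discount amount:
25% of $152 = $38
Subtract from original:
$152 - $38 = $114

$114


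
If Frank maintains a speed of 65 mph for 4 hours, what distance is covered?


Use the formula: distance = speed x time
Speed = 65 mph, Time = 4 hours
65 x 4 = 260 miles

260 miles


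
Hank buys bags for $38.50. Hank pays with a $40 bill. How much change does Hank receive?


Start with the amount paid:
$40
Subtract the price:
$40 - $38.50 = $1.50

$1.50


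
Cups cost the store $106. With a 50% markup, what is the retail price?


Calculate the markup amount:
50% of $106 = $53
Add to cost:
$106 + $53 = $159

$159


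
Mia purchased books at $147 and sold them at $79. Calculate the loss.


Selling price = $79
Cost price = $147
Loss = cost price - selling price:
Loss = $147 - $79 = $68

$68


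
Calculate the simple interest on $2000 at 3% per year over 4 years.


Use the formula I = P x R x T / 100
P x R x T = 2000 x 3 x 4 = 24000
I = 24000 / 100 = $240

$240


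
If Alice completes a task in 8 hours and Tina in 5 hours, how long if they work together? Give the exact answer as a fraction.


Alice's rate: 1/8 of the job per hour
Tina's rate: 1/5 of the job per hour
Combined rate: 1/8 + 1/5 = 13/40 per hour
Time = 1 / (13/40) = 40/13 hours (≈ 3.08 hours)

40/13 hours


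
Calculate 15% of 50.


Convert percentage to decimal:
15% = 0.15
Multiply:
50 x 0.15 = 7.5

7.5


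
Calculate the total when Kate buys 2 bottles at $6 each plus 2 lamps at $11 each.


Cost of bottles:
2 x $6 = $12
Cost of lamps:
2 x $11 = $22
Add both:
$12 + $22 = $34

$34


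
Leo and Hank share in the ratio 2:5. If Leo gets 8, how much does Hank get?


Find the multiplier:
8 / 2 = 4
Apply to Hank's share:
5 x 4 = 20

20


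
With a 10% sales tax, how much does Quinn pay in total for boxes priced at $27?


Calculate the tax:
10% of $27 = $2.70
Add tax to price:
$27 + $2.70 = $29.70

$29.70


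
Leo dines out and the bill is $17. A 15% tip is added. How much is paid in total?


Calculate the tip:
15% of $17 = $2.55
Add tip to meal cost:
$17 + $2.55 = $19.55

$19.55


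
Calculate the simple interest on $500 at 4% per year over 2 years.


Use the formula I = P x R x T / 100
P x R x T = 500 x 4 x 2 = 4000
I = 4000 / 100 = $40

$40


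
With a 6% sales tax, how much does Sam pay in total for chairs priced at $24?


Calculate the tax:
6% of $24 = $1.44
Add tax to price:
$24 + $1.44 = $25.44

$25.44


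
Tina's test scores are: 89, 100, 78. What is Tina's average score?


Add the scores:
89 + 100 + 78 = 267
Divide by the number of tests:
267 / 3 = 89

89


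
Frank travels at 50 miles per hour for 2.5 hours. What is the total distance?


Use the formula: distance = speed x time
Speed = 50 mph, Time = 2.5 hours
50 x 2.5 = 125 miles

125 miles


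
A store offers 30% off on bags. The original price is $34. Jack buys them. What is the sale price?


Calculate the discount amount:
30% of $34 = $10.20
Subtract from original:
$34 - $10.20 = $23.80

$23.80


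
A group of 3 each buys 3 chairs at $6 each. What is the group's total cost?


Cost per person:
3 x $6 = $18
Group total:
3 x $18 = $54

$54


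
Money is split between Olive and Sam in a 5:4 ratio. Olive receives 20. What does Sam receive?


Find the multiplier:
20 / 5 = 4
Apply to Sam's share:
4 x 4 = 16

16


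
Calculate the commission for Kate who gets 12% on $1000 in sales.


Convert rate to decimal:
12% = 0.12
Multiply by sales:
$1000 x 0.12 = $120

$120


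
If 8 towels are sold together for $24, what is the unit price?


Total cost: $24
Number of items: 8
Unit price: $24 / 8 = $3

$3


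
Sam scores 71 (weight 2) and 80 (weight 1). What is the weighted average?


Weighted sum:
2 x 71 + 1 x 80 = 222
Total weight:
2 + 1 = 3
Weighted average:
222 / 3 = 74

74


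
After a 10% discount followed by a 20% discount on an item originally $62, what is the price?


First discount:
10% of $62 = $6.20
Price after first discount:
$62 - $6.20 = $55.80
Second discount:
20% of $55.80 = $11.16
Final price:
$55.80 - $11.16 = $44.64

$44.64


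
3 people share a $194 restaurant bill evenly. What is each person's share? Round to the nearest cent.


Total bill: $194
Number of people: 3
Each pays: $194 / 3 = $64.6666... ≈ $64.67

$64.67


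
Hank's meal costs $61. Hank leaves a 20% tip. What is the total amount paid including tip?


Calculate the tip:
20% of $61 = $12.20
Add tip to meal cost:
$61 + $12.20 = $73.20

$73.20


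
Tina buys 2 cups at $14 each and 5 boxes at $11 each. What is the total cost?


Cost of cups:
2 x $14 = $28
Cost of boxes:
5 x $11 = $55
Add both:
$28 + $55 = $83

$83


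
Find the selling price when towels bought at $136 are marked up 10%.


Calculate the markup amount:
10% of $136 = $13.60
Add to cost:
$136 + $13.60 = $149.60

$149.60


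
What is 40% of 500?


Convert percentage to decimal:
40% = 0.4
Multiply:
500 x 0.4 = 200

200


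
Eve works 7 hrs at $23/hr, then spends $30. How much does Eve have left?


Calculate earnings:
7 x $23 = $161
Subtract spending:
$161 - $30 = $131

$131


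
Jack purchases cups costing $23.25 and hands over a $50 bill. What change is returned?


Start with the amount paid:
$50
Subtract the price:
$50 - $23.25 = $26.75

$26.75


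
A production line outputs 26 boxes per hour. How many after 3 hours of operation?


Production rate: 26 boxes per hour
Time: 3 hours
Total: 26 x 3 = 78 boxes

78 boxes


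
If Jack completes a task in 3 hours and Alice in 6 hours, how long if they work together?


Jack's rate: 1/3 of the job per hour
Alice's rate: 1/6 of the job per hour
Combined rate: 1/3 + 1/6 = 1/2 per hour
Time = 1 / (1/2) = 2 hours

2 hours


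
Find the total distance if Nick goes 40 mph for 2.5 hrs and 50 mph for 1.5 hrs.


Leg 1 distance:
40 x 2.5 = 100 miles
Leg 2 distance:
50 x 1.5 = 75 miles
Total distance:
100 + 75 = 175 miles

175 miles


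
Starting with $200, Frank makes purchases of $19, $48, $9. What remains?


Add up expenses:
$19 + $48 + $9 = $76
Subtract from budget:
$200 - $76 = $124

$124


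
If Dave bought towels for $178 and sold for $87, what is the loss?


Selling price = $87
Cost price = $178
Loss = cost price - selling price:
Loss = $178 - $87 = $91

$91


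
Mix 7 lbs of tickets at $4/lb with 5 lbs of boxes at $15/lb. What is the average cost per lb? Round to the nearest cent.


Cost of tickets:
7 x $4 = $28
Cost of boxes:
5 x $15 = $75
Total cost: $28 + $75 = $103
Total weight: 12 lbs
Average: $103 / 12 = $8.5833... ≈ $8.58/lb

$8.58/lb


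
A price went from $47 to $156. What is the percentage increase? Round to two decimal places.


Find the absolute change:
|156 - 47| = 109
Divide by original and multiply by 100:
109 / 47 x 100 = 231.9148...% ≈ 231.91%

231.91%


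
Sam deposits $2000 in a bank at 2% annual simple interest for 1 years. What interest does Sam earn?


Use the formula I = P x R x T / 100
P x R x T = 2000 x 2 x 1 = 4000
I = 4000 / 100 = $40

$40


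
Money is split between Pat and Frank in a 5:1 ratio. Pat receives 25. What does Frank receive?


Find the multiplier:
25 / 5 = 5
Apply to Frank's share:
1 x 5 = 5

5


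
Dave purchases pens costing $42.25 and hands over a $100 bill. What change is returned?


Start with the amount paid:
$100
Subtract the price:
$100 - $42.25 = $57.75

$57.75


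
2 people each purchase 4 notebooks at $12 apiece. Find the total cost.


Cost per person:
4 x $12 = $48
Group total:
2 x $48 = $96

$96


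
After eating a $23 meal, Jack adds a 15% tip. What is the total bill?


Calculate the tip:
15% of $23 = $3.45
Add tip to meal cost:
$23 + $3.45 = $26.45

$26.45


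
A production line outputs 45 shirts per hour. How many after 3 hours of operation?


Production rate: 45 shirts per hour
Time: 3 hours
Total: 45 x 3 = 135 shirts

135 shirts


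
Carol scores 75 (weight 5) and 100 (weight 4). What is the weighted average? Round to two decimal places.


Weighted sum:
5 x 75 + 4 x 100 = 775
Total weight:
5 + 4 = 9
Weighted average:
775 / 9 = 86.1111... ≈ 86.11

86.11
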